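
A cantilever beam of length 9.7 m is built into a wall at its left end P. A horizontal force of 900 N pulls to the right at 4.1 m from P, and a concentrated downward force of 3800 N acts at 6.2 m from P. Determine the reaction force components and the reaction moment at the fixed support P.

ΣF_x = 0: P_x + 900 = 0 → P_x = -900.0 N.
ΣF_y = 0: P_y − 3800 = 0 → P_y = 3800 N.
ΣM about P: M_P − 3800·6.2 = 0 → M_P = 23560 N·m.

P_x = -900.0 N, P_y = 3800 N, M_P = 23560 N·m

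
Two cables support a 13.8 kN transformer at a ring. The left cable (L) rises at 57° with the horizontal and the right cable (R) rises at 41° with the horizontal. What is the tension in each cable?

ΣF_x = 0: −T_L·cos57° + T_R·cos41° = 0 → T_R = 0.721654·T_L.
ΣF_y = 0: T_L·sin57° + T_R·sin41° = 13.8.
Substitute: T_L·(0.838671 + 0.721654·0.656059) = 13.8 → T_L = 10.5173 ≈ 10.52 kN.
Then T_R = 0.721654 × 10.5173 = 7.590 kN.

T_L = 10.52 kN, T_R = 7.590 kN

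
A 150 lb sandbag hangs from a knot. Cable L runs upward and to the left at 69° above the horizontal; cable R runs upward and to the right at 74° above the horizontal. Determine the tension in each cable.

T_L = 68.70 lb, T_R = 89.32 lb

ΣF_x = 0: −T_L·cos69° + T_R·cos74° = 0 → T_R = 1.30014·T_L.
ΣF_y = 0: T_L·sin69° + T_R·sin74° = 150.
Substitute: T_L·(0.93358 + 1.30014·0.961262) = 150 → T_L = 68.7016 ≈ 68.70 lb.
Then T_R = 1.30014 × 68.7016 = 89.32 lb.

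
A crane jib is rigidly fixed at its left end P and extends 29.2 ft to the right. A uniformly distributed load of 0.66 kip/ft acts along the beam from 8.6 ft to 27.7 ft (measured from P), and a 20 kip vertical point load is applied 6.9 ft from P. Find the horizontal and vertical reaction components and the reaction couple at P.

Resultant of the distributed load: 0.66 × 19.1 = 12.606 kip at 18.15 ft from P.
ΣF_x = 0: P_x = 0.
ΣF_y = 0: P_y − 0.66·19.1 − 20 = 0 → P_y = 32.61 kip.
ΣM about P: M_P − (0.66·19.1)·18.15 − 20·6.9 = 0 → M_P = 366.8 kip·ft.

P_x = 0, P_y = 32.61 kip, M_P = 366.8 kip·ft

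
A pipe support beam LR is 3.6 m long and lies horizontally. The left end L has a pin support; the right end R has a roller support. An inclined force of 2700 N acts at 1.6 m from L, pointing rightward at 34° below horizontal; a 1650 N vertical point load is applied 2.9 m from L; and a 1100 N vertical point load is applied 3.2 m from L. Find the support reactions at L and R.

L_x = -2238 N, L_y = 1282 N, R_y = 2978 N

Taking moments about L: R_y·3.6 − 2700·sin34°·1.6 − 1650·2.9 − 1100·3.2 = 0 → R_y = 10720.7/3.6 = 2977.97 ≈ 2978 N.
ΣF_y = 0: L_y + 2977.97 − 2700·sin34° − 1650 − 1100 = 0 → L_y = 1282 N.
ΣF_x = 0: L_x + 2700·cos34° = 0 → L_x = -2238 N.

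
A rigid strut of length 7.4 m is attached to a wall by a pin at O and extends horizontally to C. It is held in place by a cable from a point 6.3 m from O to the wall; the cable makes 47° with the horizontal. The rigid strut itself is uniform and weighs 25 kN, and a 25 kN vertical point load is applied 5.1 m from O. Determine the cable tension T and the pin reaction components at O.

ΣM about O: T·sin47°·6.3 − 25·3.7 − 25·5.1 = 0 → T = 220/(6.3·0.731354) = 47.7479 ≈ 47.75 kN.
ΣF_x = 0: O_x − T·cos47° = 0 → O_x = 47.7479 × 0.681998 = 32.56 kN.
ΣF_y = 0: O_y + T·sin47° − 25 − 25 = 0 → O_y = 50 − 47.7479 × 0.731354 = 15.08 kN.

T = 47.75 kN, O_x = 32.56 kN, O_y = 15.08 kN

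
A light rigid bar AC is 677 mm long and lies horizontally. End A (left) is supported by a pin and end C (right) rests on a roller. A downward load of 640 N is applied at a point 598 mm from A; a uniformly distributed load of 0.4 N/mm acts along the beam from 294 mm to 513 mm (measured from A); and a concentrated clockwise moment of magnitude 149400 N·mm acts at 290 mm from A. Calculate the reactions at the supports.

Resultant of the distributed load: 0.4 × 219 = 87.6 N at 403.5 mm from A.
Moments about A: C_y·677 − 640·598 − (0.4·219)·403.5 − 149400 = 0 → C_y = 567466.6/677 = 838.208 ≈ 838.2 N.
ΣF_y = 0: A_y + 838.208 − 640 − 0.4·219 = 0 → A_y = -110.6 N.
ΣF_x = 0: no horizontal applied forces, so A_x = 0.

A_x = 0, A_y = -110.6 N, C_y = 838.2 N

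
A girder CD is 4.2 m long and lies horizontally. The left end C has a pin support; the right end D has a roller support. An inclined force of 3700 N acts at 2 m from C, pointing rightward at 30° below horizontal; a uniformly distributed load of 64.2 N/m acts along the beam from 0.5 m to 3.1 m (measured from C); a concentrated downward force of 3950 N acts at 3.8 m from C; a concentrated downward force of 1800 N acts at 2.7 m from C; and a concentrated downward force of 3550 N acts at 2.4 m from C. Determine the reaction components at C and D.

Resultant of the distributed load: 64.2 × 2.6 = 166.92 N at 1.8 m from C.
Taking moments about C: D_y·4.2 − 3700·sin30°·2 − (64.2·2.6)·1.8 − 3950·3.8 − 1800·2.7 − 3550·2.4 = 0 → D_y = 32390.456/4.2 = 7712.01 ≈ 7712 N.
ΣF_y = 0: C_y + 7712.01 − 3700·sin30° − 64.2·2.6 − 3950 − 1800 − 3550 = 0 → C_y = 3605 N.
ΣF_x = 0: C_x + 3700·cos30° = 0 → C_x = -3204 N.

C_x = -3204 N, C_y = 3605 N, D_y = 7712 N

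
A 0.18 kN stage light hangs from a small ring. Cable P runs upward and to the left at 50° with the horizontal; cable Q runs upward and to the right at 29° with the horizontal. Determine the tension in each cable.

T_P = 0.1604 kN, T_Q = 0.1179 kN

ΣF_x = 0: −T_P·cos50° + T_Q·cos29° = 0 → T_Q = 0.734934·T_P.
ΣF_y = 0: T_P·sin50° + T_Q·sin29° = 0.18.
Substitute: T_P·(0.766044 + 0.734934·0.48481) = 0.18 → T_P = 0.160378 ≈ 0.1604 kN.
Then T_Q = 0.734934 × 0.160378 = 0.1179 kN.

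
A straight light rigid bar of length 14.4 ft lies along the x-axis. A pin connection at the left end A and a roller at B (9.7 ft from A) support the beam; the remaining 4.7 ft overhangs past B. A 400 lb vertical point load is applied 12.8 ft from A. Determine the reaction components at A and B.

ΣM about A: B_y·9.7 − 400·12.8 = 0 → B_y = 5120/9.7 = 527.835 ≈ 527.8 lb.
ΣF_y = 0: A_y + 527.835 − 400 = 0 → A_y = -127.8 lb.
ΣF_x = 0: no horizontal applied forces, so A_x = 0.

A_x = 0, A_y = -127.8 lb, B_y = 527.8 lb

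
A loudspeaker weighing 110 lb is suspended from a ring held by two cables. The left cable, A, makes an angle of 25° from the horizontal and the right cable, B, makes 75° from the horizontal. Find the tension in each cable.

ΣF_x = 0: −T_A·cos25° + T_B·cos75° = 0 → T_B = 3.5017·T_A.
ΣF_y = 0: T_A·sin25° + T_B·sin75° = 110.
Substitute: T_A·(0.422618 + 3.5017·0.965926) = 110 → T_A = 28.9093 ≈ 28.91 lb.
Then T_B = 3.5017 × 28.9093 = 101.2 lb.

T_A = 28.91 lb, T_B = 101.2 lb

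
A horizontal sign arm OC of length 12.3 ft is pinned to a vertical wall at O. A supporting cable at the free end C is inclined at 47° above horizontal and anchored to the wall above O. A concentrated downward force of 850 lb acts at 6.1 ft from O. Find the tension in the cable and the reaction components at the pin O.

ΣM about O: T·sin47°·12.3 − 850·6.1 = 0 → T = 5185/(12.3·0.731354) = 576.389 ≈ 576.4 lb.
ΣF_x = 0: O_x − T·cos47° = 0 → O_x = 576.389 × 0.681998 = 393.1 lb.
ΣF_y = 0: O_y + T·sin47° − 850 = 0 → O_y = 850 − 576.389 × 0.731354 = 428.5 lb.

T = 576.4 lb, O_x = 393.1 lb, O_y = 428.5 lb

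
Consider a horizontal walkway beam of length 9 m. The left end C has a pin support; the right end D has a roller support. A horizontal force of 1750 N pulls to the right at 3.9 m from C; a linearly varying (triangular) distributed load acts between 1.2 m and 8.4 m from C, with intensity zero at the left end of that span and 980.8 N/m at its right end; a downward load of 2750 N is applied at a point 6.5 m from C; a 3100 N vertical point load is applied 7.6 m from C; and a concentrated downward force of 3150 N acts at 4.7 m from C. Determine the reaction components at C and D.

C_x = -1750 N, C_y = 3928 N, D_y = 8603 N

Resultant of the triangular load: ½ × 980.8 × 7.2 = 3530.88 N, acting at 6 m from C (one-third of the span from the peak).
ΣM about C: D_y·9 − (½·980.8·7.2)·6 − 2750·6.5 − 3100·7.6 − 3150·4.7 = 0 → D_y = 77425.28/9 = 8602.81 ≈ 8603 N.
ΣF_y = 0: C_y + 8602.81 − ½·980.8·7.2 − 2750 − 3100 − 3150 = 0 → C_y = 3928 N.
ΣF_x = 0: C_x + 1750 = 0 → C_x = -1750 N.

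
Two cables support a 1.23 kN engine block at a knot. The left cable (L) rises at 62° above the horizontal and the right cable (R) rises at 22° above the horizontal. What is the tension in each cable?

ΣF_x = 0: −T_L·cos62° + T_R·cos22° = 0 → T_R = 0.506341·T_L.
ΣF_y = 0: T_L·sin62° + T_R·sin22° = 1.23.
Substitute: T_L·(0.882948 + 0.506341·0.374607) = 1.23 → T_L = 1.14672 ≈ 1.147 kN.
Then T_R = 0.506341 × 1.14672 = 0.5806 kN.

T_L = 1.147 kN, T_R = 0.5806 kN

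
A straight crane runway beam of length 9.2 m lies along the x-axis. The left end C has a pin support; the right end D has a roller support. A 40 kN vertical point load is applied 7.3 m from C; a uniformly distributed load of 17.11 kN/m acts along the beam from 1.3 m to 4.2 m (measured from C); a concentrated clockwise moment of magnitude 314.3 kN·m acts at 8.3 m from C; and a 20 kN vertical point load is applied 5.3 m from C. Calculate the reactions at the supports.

Resultant of the distributed load: 17.11 × 2.9 = 49.619 kN at 2.75 m from C.
ΣM about C: D_y·9.2 − 40·7.3 − (17.11·2.9)·2.75 − 314.3 − 20·5.3 = 0 → D_y = 848.75225/9.2 = 92.2557 ≈ 92.26 kN.
ΣF_y = 0: C_y + 92.2557 − 40 − 17.11·2.9 − 20 = 0 → C_y = 17.36 kN.
ΣF_x = 0: no horizontal applied forces, so C_x = 0.

C_x = 0, C_y = 17.36 kN, D_y = 92.26 kN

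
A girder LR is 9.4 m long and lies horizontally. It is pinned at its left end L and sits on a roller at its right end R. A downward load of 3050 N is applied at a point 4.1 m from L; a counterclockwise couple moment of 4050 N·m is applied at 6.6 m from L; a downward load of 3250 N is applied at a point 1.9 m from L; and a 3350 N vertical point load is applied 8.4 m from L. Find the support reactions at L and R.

L_x = 0, L_y = 5100 N, R_y = 4550 N

Moments about L: R_y·9.4 − 3050·4.1 + 4050 − 3250·1.9 − 3350·8.4 = 0 → R_y = 42770/9.4 = 4550 N.
ΣF_y = 0: L_y + 4550 − 3050 − 3250 − 3350 = 0 → L_y = 5100 N.
ΣF_x = 0: no horizontal applied forces, so L_x = 0.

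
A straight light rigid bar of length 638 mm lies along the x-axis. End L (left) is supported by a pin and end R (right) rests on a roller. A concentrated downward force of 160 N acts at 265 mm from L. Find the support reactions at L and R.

ΣM about L: R_y·638 − 160·265 = 0 → R_y = 42400/638 = 66.4577 ≈ 66.46 N.
ΣF_y = 0: L_y + 66.4577 − 160 = 0 → L_y = 93.54 N.
ΣF_x = 0: no horizontal applied forces, so L_x = 0.

L_x = 0, L_y = 93.54 N, R_y = 66.46 N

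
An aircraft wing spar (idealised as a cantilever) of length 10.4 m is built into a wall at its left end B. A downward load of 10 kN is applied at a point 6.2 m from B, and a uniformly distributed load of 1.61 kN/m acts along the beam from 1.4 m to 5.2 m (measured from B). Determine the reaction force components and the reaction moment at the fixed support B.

Resultant of the distributed load: 1.61 × 3.8 = 6.118 kN at 3.3 m from B.
ΣF_x = 0: B_x = 0.
ΣF_y = 0: B_y − 10 − 1.61·3.8 = 0 → B_y = 16.12 kN.
ΣM about B: M_B − 10·6.2 − (1.61·3.8)·3.3 = 0 → M_B = 82.19 kN·m.

B_x = 0, B_y = 16.12 kN, M_B = 82.19 kN·m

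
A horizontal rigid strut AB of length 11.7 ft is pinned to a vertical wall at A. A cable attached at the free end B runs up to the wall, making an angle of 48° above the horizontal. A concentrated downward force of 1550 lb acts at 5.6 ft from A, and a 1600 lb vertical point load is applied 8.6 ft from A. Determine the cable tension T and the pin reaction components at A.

T = 2581 lb, A_x = 1727 lb, A_y = 1232 lb

ΣM about A: T·sin48°·11.7 − 1550·5.6 − 1600·8.6 = 0 → T = 22440/(11.7·0.743145) = 2580.85 ≈ 2581 lb.
ΣF_x = 0: A_x − T·cos48° = 0 → A_x = 2580.85 × 0.669131 = 1727 lb.
ΣF_y = 0: A_y + T·sin48° − 1550 − 1600 = 0 → A_y = 3150 − 2580.85 × 0.743145 = 1232 lb.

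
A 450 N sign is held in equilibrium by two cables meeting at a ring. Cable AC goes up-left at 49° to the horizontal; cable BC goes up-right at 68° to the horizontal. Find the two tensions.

ΣF_x = 0: −T_AC·cos49° + T_BC·cos68° = 0 → T_BC = 1.75133·T_AC.
ΣF_y = 0: T_AC·sin49° + T_BC·sin68° = 450.
Substitute: T_AC·(0.75471 + 1.75133·0.927184) = 450 → T_AC = 189.194 ≈ 189.2 N.
Then T_BC = 1.75133 × 189.194 = 331.3 N.

T_AC = 189.2 N, T_BC = 331.3 N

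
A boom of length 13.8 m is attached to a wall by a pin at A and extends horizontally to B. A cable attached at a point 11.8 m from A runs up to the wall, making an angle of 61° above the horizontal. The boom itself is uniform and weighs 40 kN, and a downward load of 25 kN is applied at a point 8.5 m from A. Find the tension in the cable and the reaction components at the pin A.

ΣM about A: T·sin61°·11.8 − 40·6.9 − 25·8.5 = 0 → T = 488.5/(11.8·0.87462) = 47.3329 ≈ 47.33 kN.
ΣF_x = 0: A_x − T·cos61° = 0 → A_x = 47.3329 × 0.48481 = 22.95 kN.
ΣF_y = 0: A_y + T·sin61° − 40 − 25 = 0 → A_y = 65 − 47.3329 × 0.87462 = 23.60 kN.

T = 47.33 kN, A_x = 22.95 kN, A_y = 23.60 kN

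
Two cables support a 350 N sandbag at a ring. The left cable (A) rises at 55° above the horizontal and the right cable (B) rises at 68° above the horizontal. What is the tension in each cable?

T_A = 156.3 N, T_B = 239.4 N

ΣF_x = 0: −T_A·cos55° + T_B·cos68° = 0 → T_B = 1.53114·T_A.
ΣF_y = 0: T_A·sin55° + T_B·sin68° = 350.
Substitute: T_A·(0.819152 + 1.53114·0.927184) = 350 → T_A = 156.334 ≈ 156.3 N.
Then T_B = 1.53114 × 156.334 = 239.4 N.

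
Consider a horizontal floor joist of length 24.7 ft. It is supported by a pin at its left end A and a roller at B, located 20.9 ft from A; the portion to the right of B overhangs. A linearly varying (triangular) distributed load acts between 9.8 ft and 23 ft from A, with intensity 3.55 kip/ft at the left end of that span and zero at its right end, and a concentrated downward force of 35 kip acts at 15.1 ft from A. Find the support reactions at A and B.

Resultant of the triangular load: ½ × 3.55 × 13.2 = 23.43 kip, acting at 14.2 ft from A (one-third of the span from the peak).
Moments about A: B_y·20.9 − (½·3.55·13.2)·14.2 − 35·15.1 = 0 → B_y = 861.206/20.9 = 41.206 ≈ 41.21 kip.
ΣF_y = 0: A_y + 41.206 − ½·3.55·13.2 − 35 = 0 → A_y = 17.22 kip.
ΣF_x = 0: no horizontal applied forces, so A_x = 0.

A_x = 0, A_y = 17.22 kip, B_y = 41.21 kip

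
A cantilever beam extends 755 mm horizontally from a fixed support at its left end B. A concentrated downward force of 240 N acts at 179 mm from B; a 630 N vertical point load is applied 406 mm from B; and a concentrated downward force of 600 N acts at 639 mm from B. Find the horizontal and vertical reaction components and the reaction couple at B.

B_x = 0, B_y = 1470 N, M_B = 682100 N·mm

ΣF_x = 0: B_x = 0.
ΣF_y = 0: B_y − 240 − 630 − 600 = 0 → B_y = 1470 N.
ΣM about B: M_B − 240·179 − 630·406 − 600·639 = 0 → M_B = 682100 N·mm.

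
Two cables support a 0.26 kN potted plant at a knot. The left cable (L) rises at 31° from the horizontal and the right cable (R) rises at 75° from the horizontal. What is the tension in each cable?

ΣF_x = 0: −T_L·cos31° + T_R·cos75° = 0 → T_R = 3.31184·T_L.
ΣF_y = 0: T_L·sin31° + T_R·sin75° = 0.26.
Substitute: T_L·(0.515038 + 3.31184·0.965926) = 0.26 → T_L = 0.0700048 ≈ 0.07000 kN.
Then T_R = 3.31184 × 0.0700048 = 0.2318 kN.

T_L = 0.07000 kN, T_R = 0.2318 kN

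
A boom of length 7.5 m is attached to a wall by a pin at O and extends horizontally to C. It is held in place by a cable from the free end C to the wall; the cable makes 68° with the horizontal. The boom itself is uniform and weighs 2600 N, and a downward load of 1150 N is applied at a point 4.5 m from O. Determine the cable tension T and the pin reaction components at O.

ΣM about O: T·sin68°·7.5 − 2600·3.75 − 1150·4.5 = 0 → T = 14925/(7.5·0.927184) = 2146.28 ≈ 2146 N.
ΣF_x = 0: O_x − T·cos68° = 0 → O_x = 2146.28 × 0.374607 = 804.0 N.
ΣF_y = 0: O_y + T·sin68° − 2600 − 1150 = 0 → O_y = 3750 − 2146.28 × 0.927184 = 1760 N.

T = 2146 N, O_x = 804.0 N, O_y = 1760 N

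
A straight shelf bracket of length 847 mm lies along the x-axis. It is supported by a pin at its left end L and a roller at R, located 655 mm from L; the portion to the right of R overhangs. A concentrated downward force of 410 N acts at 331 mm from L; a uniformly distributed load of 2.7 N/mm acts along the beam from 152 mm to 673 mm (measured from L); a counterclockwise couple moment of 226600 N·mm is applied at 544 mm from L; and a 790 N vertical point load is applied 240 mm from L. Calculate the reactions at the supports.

L_x = 0, L_y = 1570 N, R_y = 1037 N

Resultant of the distributed load: 2.7 × 521 = 1406.7 N at 412.5 mm from L.
Moments about L: R_y·655 − 410·331 − (2.7·521)·412.5 + 226600 − 790·240 = 0 → R_y = 678973.75/655 = 1036.6 ≈ 1037 N.
ΣF_y = 0: L_y + 1036.6 − 410 − 2.7·521 − 790 = 0 → L_y = 1570 N.
ΣF_x = 0: no horizontal applied forces, so L_x = 0.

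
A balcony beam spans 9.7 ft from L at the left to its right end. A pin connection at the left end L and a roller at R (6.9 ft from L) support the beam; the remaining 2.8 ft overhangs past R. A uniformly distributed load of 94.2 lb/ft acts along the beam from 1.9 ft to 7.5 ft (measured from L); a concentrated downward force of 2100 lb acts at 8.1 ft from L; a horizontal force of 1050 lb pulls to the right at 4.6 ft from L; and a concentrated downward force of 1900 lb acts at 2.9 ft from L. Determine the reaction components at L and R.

L_x = -1050 lb, L_y = 904.4 lb, R_y = 3623 lb

Resultant of the distributed load: 94.2 × 5.6 = 527.52 lb at 4.7 ft from L.
Moments about L: R_y·6.9 − (94.2·5.6)·4.7 − 2100·8.1 − 1900·2.9 = 0 → R_y = 24999.344/6.9 = 3623.09 ≈ 3623 lb.
ΣF_y = 0: L_y + 3623.09 − 94.2·5.6 − 2100 − 1900 = 0 → L_y = 904.4 lb.
ΣF_x = 0: L_x + 1050 = 0 → L_x = -1050 lb.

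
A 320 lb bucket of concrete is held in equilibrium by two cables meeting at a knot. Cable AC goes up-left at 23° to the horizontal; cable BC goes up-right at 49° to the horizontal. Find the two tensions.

T_AC = 220.7 lb, T_BC = 309.7 lb

ΣF_x = 0: −T_AC·cos23° + T_BC·cos49° = 0 → T_BC = 1.40308·T_AC.
ΣF_y = 0: T_AC·sin23° + T_BC·sin49° = 320.
Substitute: T_AC·(0.390731 + 1.40308·0.75471) = 320 → T_AC = 220.743 ≈ 220.7 lb.
Then T_BC = 1.40308 × 220.743 = 309.7 lb.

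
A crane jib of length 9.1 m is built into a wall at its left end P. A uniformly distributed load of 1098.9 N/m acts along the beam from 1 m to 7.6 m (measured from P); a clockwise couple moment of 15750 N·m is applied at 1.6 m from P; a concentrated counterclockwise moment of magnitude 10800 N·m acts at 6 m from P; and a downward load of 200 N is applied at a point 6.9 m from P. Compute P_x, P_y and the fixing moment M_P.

P_x = 0, P_y = 7453 N, M_P = 37520 N·m

Resultant of the distributed load: 1098.9 × 6.6 = 7252.74 N at 4.3 m from P.
ΣF_x = 0: P_x = 0.
ΣF_y = 0: P_y − 1098.9·6.6 − 200 = 0 → P_y = 7453 N.
ΣM about P: M_P − (1098.9·6.6)·4.3 − 15750 + 10800 − 200·6.9 = 0 → M_P = 37520 N·m.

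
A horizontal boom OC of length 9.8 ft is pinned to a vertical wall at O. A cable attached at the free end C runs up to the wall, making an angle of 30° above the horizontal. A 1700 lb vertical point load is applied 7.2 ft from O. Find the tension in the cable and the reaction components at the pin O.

ΣM about O: T·sin30°·9.8 − 1700·7.2 = 0 → T = 12240/(9.8·0.5) = 2497.96 ≈ 2498 lb.
ΣF_x = 0: O_x − T·cos30° = 0 → O_x = 2497.96 × 0.866025 = 2163 lb.
ΣF_y = 0: O_y + T·sin30° − 1700 = 0 → O_y = 1700 − 2497.96 × 0.5 = 451.0 lb.

T = 2498 lb, O_x = 2163 lb, O_y = 451.0 lb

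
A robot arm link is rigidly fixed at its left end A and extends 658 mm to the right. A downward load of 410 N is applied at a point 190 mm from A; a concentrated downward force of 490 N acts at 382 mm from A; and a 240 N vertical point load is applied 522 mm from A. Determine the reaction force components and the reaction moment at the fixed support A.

ΣF_x = 0: A_x = 0.
ΣF_y = 0: A_y − 410 − 490 − 240 = 0 → A_y = 1140 N.
ΣM about A: M_A − 410·190 − 490·382 − 240·522 = 0 → M_A = 390400 N·mm.

A_x = 0, A_y = 1140 N, M_A = 390400 N·mm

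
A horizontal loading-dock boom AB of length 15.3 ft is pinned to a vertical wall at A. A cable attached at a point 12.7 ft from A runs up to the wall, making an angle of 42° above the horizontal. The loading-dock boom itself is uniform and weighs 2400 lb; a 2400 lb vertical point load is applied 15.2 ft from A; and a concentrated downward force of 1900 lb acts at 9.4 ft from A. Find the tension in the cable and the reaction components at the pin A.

T = 8555 lb, A_x = 6358 lb, A_y = 975.6 lb

ΣM about A: T·sin42°·12.7 − 2400·7.65 − 2400·15.2 − 1900·9.4 = 0 → T = 72700/(12.7·0.669131) = 8554.99 ≈ 8555 lb.
ΣF_x = 0: A_x − T·cos42° = 0 → A_x = 8554.99 × 0.743145 = 6358 lb.
ΣF_y = 0: A_y + T·sin42° − 2400 − 2400 − 1900 = 0 → A_y = 6700 − 8554.99 × 0.669131 = 975.6 lb.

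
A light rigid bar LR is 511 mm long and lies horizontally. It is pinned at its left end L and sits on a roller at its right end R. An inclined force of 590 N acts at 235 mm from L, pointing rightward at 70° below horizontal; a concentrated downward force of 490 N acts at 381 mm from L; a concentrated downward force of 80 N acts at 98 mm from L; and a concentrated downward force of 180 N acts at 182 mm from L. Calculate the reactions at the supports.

Moments about L: R_y·511 − 590·sin70°·235 − 490·381 − 80·98 − 180·182 = 0 → R_y = 357578/511 = 699.761 ≈ 699.8 N.
ΣF_y = 0: L_y + 699.761 − 590·sin70° − 490 − 80 − 180 = 0 → L_y = 604.7 N.
ΣF_x = 0: L_x + 590·cos70° = 0 → L_x = -201.8 N.

L_x = -201.8 N, L_y = 604.7 N, R_y = 699.8 N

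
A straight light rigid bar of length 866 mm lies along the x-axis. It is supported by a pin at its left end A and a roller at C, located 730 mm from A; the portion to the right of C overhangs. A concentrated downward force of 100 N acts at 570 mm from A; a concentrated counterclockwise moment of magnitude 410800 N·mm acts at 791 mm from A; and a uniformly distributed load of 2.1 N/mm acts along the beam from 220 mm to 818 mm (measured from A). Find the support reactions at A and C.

Resultant of the distributed load: 2.1 × 598 = 1255.8 N at 519 mm from A.
ΣM about A: C_y·730 − 100·570 + 410800 − (2.1·598)·519 = 0 → C_y = 297960.2/730 = 408.165 ≈ 408.2 N.
ΣF_y = 0: A_y + 408.165 − 100 − 2.1·598 = 0 → A_y = 947.6 N.
ΣF_x = 0: no horizontal applied forces, so A_x = 0.

A_x = 0, A_y = 947.6 N, C_y = 408.2 N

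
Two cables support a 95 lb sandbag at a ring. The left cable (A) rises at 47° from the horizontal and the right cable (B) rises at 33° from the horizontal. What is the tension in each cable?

ΣF_x = 0: −T_A·cos47° + T_B·cos33° = 0 → T_B = 0.81319·T_A.
ΣF_y = 0: T_A·sin47° + T_B·sin33° = 95.
Substitute: T_A·(0.731354 + 0.81319·0.544639) = 95 → T_A = 80.9028 ≈ 80.90 lb.
Then T_B = 0.81319 × 80.9028 = 65.79 lb.

T_A = 80.90 lb, T_B = 65.79 lb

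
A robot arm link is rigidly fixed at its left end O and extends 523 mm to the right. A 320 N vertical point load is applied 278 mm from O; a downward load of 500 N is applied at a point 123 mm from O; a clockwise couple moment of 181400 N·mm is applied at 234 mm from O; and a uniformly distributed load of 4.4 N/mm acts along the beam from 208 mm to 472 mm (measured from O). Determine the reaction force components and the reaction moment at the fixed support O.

Resultant of the distributed load: 4.4 × 264 = 1161.6 N at 340 mm from O.
ΣF_x = 0: O_x = 0.
ΣF_y = 0: O_y − 320 − 500 − 4.4·264 = 0 → O_y = 1982 N.
ΣM about O: M_O − 320·278 − 500·123 − 181400 − (4.4·264)·340 = 0 → M_O = 726800 N·mm.

O_x = 0, O_y = 1982 N, M_O = 726800 N·mm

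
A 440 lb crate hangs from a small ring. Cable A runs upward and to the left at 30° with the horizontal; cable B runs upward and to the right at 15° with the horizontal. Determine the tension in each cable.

T_A = 601.1 lb, T_B = 538.9 lb

ΣF_x = 0: −T_A·cos30° + T_B·cos15° = 0 → T_B = 0.896575·T_A.
ΣF_y = 0: T_A·sin30° + T_B·sin15° = 440.
Substitute: T_A·(0.5 + 0.896575·0.258819) = 440 → T_A = 601.051 ≈ 601.1 lb.
Then T_B = 0.896575 × 601.051 = 538.9 lb.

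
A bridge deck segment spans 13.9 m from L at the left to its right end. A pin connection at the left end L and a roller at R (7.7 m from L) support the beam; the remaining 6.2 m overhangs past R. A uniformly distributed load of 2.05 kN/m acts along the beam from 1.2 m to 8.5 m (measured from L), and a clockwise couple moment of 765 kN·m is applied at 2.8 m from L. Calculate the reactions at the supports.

L_x = 0, L_y = -93.81 kN, R_y = 108.8 kN

Resultant of the distributed load: 2.05 × 7.3 = 14.965 kN at 4.85 m from L.
ΣM about L: R_y·7.7 − (2.05·7.3)·4.85 − 765 = 0 → R_y = 837.58025/7.7 = 108.777 ≈ 108.8 kN.
ΣF_y = 0: L_y + 108.777 − 2.05·7.3 = 0 → L_y = -93.81 kN.
ΣF_x = 0: no horizontal applied forces, so L_x = 0.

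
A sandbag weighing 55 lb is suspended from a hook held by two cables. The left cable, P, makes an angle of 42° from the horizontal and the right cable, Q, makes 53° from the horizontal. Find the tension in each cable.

ΣF_x = 0: −T_P·cos42° + T_Q·cos53° = 0 → T_Q = 1.23484·T_P.
ΣF_y = 0: T_P·sin42° + T_Q·sin53° = 55.
Substitute: T_P·(0.669131 + 1.23484·0.798636) = 55 → T_P = 33.2262 ≈ 33.23 lb.
Then T_Q = 1.23484 × 33.2262 = 41.03 lb.

T_P = 33.23 lb, T_Q = 41.03 lb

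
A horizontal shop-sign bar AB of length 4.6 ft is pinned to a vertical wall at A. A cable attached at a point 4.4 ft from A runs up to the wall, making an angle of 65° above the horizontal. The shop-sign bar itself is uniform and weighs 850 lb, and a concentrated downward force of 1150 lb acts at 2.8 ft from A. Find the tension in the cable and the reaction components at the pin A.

T = 1298 lb, A_x = 548.4 lb, A_y = 823.9 lb

ΣM about A: T·sin65°·4.4 − 850·2.3 − 1150·2.8 = 0 → T = 5175/(4.4·0.906308) = 1297.72 ≈ 1298 lb.
ΣF_x = 0: A_x − T·cos65° = 0 → A_x = 1297.72 × 0.422618 = 548.4 lb.
ΣF_y = 0: A_y + T·sin65° − 850 − 1150 = 0 → A_y = 2000 − 1297.72 × 0.906308 = 823.9 lb.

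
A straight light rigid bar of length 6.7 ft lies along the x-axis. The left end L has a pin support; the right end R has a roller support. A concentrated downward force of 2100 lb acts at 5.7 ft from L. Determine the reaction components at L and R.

L_x = 0, L_y = 313.4 lb, R_y = 1787 lb

Taking moments about L: R_y·6.7 − 2100·5.7 = 0 → R_y = 11970/6.7 = 1786.57 ≈ 1787 lb.
ΣF_y = 0: L_y + 1786.57 − 2100 = 0 → L_y = 313.4 lb.
ΣF_x = 0: no horizontal applied forces, so L_x = 0.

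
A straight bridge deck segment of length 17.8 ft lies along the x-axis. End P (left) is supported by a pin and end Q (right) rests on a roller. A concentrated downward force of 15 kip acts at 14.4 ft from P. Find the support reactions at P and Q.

ΣM about P: Q_y·17.8 − 15·14.4 = 0 → Q_y = 216/17.8 = 12.1348 ≈ 12.13 kip.
ΣF_y = 0: P_y + 12.1348 − 15 = 0 → P_y = 2.865 kip.
ΣF_x = 0: no horizontal applied forces, so P_x = 0.

P_x = 0, P_y = 2.865 kip, Q_y = 12.13 kip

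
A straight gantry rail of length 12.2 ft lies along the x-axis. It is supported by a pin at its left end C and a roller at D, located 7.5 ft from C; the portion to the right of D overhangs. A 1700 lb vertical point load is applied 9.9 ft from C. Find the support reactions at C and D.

C_x = 0, C_y = -544.0 lb, D_y = 2244 lb

Taking moments about C: D_y·7.5 − 1700·9.9 = 0 → D_y = 16830/7.5 = 2244 lb.
ΣF_y = 0: C_y + 2244 − 1700 = 0 → C_y = -544.0 lb.
ΣF_x = 0: no horizontal applied forces, so C_x = 0.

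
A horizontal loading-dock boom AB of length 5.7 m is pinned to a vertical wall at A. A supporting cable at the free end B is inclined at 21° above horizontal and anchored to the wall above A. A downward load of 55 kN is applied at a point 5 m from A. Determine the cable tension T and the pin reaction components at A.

T = 134.6 kN, A_x = 125.7 kN, A_y = 6.754 kN

ΣM about A: T·sin21°·5.7 − 55·5 = 0 → T = 275/(5.7·0.358368) = 134.626 ≈ 134.6 kN.
ΣF_x = 0: A_x − T·cos21° = 0 → A_x = 134.626 × 0.93358 = 125.7 kN.
ΣF_y = 0: A_y + T·sin21° − 55 = 0 → A_y = 55 − 134.626 × 0.358368 = 6.754 kN.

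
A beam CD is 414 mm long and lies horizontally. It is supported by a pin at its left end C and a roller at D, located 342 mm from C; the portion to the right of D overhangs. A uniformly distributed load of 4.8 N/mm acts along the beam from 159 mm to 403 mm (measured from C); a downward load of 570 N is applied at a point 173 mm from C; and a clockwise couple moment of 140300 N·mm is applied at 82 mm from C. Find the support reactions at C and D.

C_x = 0, C_y = 80.33 N, D_y = 1661 N

Resultant of the distributed load: 4.8 × 244 = 1171.2 N at 281 mm from C.
Moments about C: D_y·342 − (4.8·244)·281 − 570·173 − 140300 = 0 → D_y = 568017.2/342 = 1660.87 ≈ 1661 N.
ΣF_y = 0: C_y + 1660.87 − 4.8·244 − 570 = 0 → C_y = 80.33 N.
ΣF_x = 0: no horizontal applied forces, so C_x = 0.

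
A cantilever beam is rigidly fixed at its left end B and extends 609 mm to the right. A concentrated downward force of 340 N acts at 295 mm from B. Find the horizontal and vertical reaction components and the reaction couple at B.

B_x = 0, B_y = 340.0 N, M_B = 100300 N·mm

ΣF_x = 0: B_x = 0.
ΣF_y = 0: B_y − 340 = 0 → B_y = 340.0 N.
ΣM about B: M_B − 340·295 = 0 → M_B = 100300 N·mm.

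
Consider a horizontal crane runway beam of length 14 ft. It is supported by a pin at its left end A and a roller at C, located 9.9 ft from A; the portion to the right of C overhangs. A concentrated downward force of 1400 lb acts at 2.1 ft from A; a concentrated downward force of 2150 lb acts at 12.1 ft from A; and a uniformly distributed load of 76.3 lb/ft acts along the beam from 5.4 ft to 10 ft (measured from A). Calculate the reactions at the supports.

A_x = 0, A_y = 703.2 lb, C_y = 3198 lb

Resultant of the distributed load: 76.3 × 4.6 = 350.98 lb at 7.7 ft from A.
Moments about A: C_y·9.9 − 1400·2.1 − 2150·12.1 − (76.3·4.6)·7.7 = 0 → C_y = 31657.546/9.9 = 3197.73 ≈ 3198 lb.
ΣF_y = 0: A_y + 3197.73 − 1400 − 2150 − 76.3·4.6 = 0 → A_y = 703.2 lb.
ΣF_x = 0: no horizontal applied forces, so A_x = 0.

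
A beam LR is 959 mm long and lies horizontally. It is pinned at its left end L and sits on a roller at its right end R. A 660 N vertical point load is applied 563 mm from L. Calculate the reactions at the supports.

L_x = 0, L_y = 272.5 N, R_y = 387.5 N

Taking moments about L: R_y·959 − 660·563 = 0 → R_y = 371580/959 = 387.466 ≈ 387.5 N.
ΣF_y = 0: L_y + 387.466 − 660 = 0 → L_y = 272.5 N.
ΣF_x = 0: no horizontal applied forces, so L_x = 0.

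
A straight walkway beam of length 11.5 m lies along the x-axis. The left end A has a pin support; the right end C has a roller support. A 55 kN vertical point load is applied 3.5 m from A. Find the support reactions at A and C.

ΣM about A: C_y·11.5 − 55·3.5 = 0 → C_y = 192.5/11.5 = 16.7391 ≈ 16.74 kN.
ΣF_y = 0: A_y + 16.7391 − 55 = 0 → A_y = 38.26 kN.
ΣF_x = 0: no horizontal applied forces, so A_x = 0.

A_x = 0, A_y = 38.26 kN, C_y = 16.74 kN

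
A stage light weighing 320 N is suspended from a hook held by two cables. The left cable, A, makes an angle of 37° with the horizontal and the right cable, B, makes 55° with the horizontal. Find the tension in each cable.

T_A = 183.7 N, T_B = 255.7 N

ΣF_x = 0: −T_A·cos37° + T_B·cos55° = 0 → T_B = 1.39238·T_A.
ΣF_y = 0: T_A·sin37° + T_B·sin55° = 320.
Substitute: T_A·(0.601815 + 1.39238·0.819152) = 320 → T_A = 183.656 ≈ 183.7 N.
Then T_B = 1.39238 × 183.656 = 255.7 N.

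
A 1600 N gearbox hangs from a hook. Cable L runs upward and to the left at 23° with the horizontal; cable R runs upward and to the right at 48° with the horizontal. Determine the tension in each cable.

T_L = 1132 N, T_R = 1558 N

ΣF_x = 0: −T_L·cos23° + T_R·cos48° = 0 → T_R = 1.37567·T_L.
ΣF_y = 0: T_L·sin23° + T_R·sin48° = 1600.
Substitute: T_L·(0.390731 + 1.37567·0.743145) = 1600 → T_L = 1132.3 ≈ 1132 N.
Then T_R = 1.37567 × 1132.3 = 1558 N.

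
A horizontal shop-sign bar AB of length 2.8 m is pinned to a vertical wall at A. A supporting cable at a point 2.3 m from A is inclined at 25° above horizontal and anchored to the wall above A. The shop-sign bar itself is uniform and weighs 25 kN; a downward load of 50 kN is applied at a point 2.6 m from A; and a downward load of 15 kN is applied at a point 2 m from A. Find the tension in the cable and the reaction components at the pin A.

ΣM about A: T·sin25°·2.3 − 25·1.4 − 50·2.6 − 15·2 = 0 → T = 195/(2.3·0.422618) = 200.613 ≈ 200.6 kN.
ΣF_x = 0: A_x − T·cos25° = 0 → A_x = 200.613 × 0.906308 = 181.8 kN.
ΣF_y = 0: A_y + T·sin25° − 25 − 50 − 15 = 0 → A_y = 90 − 200.613 × 0.422618 = 5.217 kN.

T = 200.6 kN, A_x = 181.8 kN, A_y = 5.217 kN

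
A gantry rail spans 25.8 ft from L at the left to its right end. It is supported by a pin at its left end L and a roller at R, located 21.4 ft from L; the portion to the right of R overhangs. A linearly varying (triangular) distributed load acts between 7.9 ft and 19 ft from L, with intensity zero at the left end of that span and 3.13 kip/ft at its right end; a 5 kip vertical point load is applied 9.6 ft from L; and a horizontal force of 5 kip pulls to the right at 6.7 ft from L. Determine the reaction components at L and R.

L_x = -5.000 kip, L_y = 7.709 kip, R_y = 14.66 kip

Resultant of the triangular load: ½ × 3.13 × 11.1 = 17.3715 kip, acting at 15.3 ft from L (one-third of the span from the peak).
ΣM about L: R_y·21.4 − (½·3.13·11.1)·15.3 − 5·9.6 = 0 → R_y = 313.78395/21.4 = 14.6628 ≈ 14.66 kip.
ΣF_y = 0: L_y + 14.6628 − ½·3.13·11.1 − 5 = 0 → L_y = 7.709 kip.
ΣF_x = 0: L_x + 5 = 0 → L_x = -5.000 kip.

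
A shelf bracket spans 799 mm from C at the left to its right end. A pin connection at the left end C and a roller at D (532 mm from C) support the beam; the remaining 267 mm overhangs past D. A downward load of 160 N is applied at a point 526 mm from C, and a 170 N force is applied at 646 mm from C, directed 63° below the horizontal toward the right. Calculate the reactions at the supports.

Taking moments about C: D_y·532 − 160·526 − 170·sin63°·646 = 0 → D_y = 182010/532 = 342.124 ≈ 342.1 N.
ΣF_y = 0: C_y + 342.124 − 160 − 170·sin63° = 0 → C_y = -30.65 N.
ΣF_x = 0: C_x + 170·cos63° = 0 → C_x = -77.18 N.

C_x = -77.18 N, C_y = -30.65 N, D_y = 342.1 N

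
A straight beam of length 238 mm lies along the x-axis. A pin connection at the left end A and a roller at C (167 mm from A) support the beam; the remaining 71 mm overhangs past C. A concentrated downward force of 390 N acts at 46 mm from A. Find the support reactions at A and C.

A_x = 0, A_y = 282.6 N, C_y = 107.4 N

Moments about A: C_y·167 − 390·46 = 0 → C_y = 17940/167 = 107.425 ≈ 107.4 N.
ΣF_y = 0: A_y + 107.425 − 390 = 0 → A_y = 282.6 N.
ΣF_x = 0: no horizontal applied forces, so A_x = 0.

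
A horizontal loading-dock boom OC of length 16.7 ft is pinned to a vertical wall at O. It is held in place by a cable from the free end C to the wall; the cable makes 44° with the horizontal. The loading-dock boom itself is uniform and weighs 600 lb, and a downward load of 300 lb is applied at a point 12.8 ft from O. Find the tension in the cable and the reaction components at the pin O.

T = 762.9 lb, O_x = 548.8 lb, O_y = 370.1 lb

ΣM about O: T·sin44°·16.7 − 600·8.35 − 300·12.8 = 0 → T = 8850/(16.7·0.694658) = 762.879 ≈ 762.9 lb.
ΣF_x = 0: O_x − T·cos44° = 0 → O_x = 762.879 × 0.71934 = 548.8 lb.
ΣF_y = 0: O_y + T·sin44° − 600 − 300 = 0 → O_y = 900 − 762.879 × 0.694658 = 370.1 lb.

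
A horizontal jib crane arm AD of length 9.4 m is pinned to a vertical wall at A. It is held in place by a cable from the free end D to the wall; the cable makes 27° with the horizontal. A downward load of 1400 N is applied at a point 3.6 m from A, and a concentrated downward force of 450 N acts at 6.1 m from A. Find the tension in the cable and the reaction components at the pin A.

T = 1824 N, A_x = 1625 N, A_y = 1022 N

ΣM about A: T·sin27°·9.4 − 1400·3.6 − 450·6.1 = 0 → T = 7785/(9.4·0.45399) = 1824.25 ≈ 1824 N.
ΣF_x = 0: A_x − T·cos27° = 0 → A_x = 1824.25 × 0.891007 = 1625 N.
ΣF_y = 0: A_y + T·sin27° − 1400 − 450 = 0 → A_y = 1850 − 1824.25 × 0.45399 = 1022 N.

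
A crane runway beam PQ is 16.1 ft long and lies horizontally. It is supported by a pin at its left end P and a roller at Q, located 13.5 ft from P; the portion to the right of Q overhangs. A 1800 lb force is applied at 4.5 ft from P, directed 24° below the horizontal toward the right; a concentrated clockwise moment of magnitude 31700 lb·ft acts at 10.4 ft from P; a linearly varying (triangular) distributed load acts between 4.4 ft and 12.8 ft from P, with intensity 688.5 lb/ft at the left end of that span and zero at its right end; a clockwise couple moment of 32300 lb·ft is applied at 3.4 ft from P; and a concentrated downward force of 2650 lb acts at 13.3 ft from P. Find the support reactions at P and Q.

Resultant of the triangular load: ½ × 688.5 × 8.4 = 2891.7 lb, acting at 7.2 ft from P (one-third of the span from the peak).
Taking moments about P: Q_y·13.5 − 1800·sin24°·4.5 − 31700 − (½·688.5·8.4)·7.2 − 32300 − 2650·13.3 = 0 → Q_y = 123360/13.5 = 9137.78 ≈ 9138 lb.
ΣF_y = 0: P_y + 9137.78 − 1800·sin24° − ½·688.5·8.4 − 2650 = 0 → P_y = -2864 lb.
ΣF_x = 0: P_x + 1800·cos24° = 0 → P_x = -1644 lb.

P_x = -1644 lb, P_y = -2864 lb, Q_y = 9138 lb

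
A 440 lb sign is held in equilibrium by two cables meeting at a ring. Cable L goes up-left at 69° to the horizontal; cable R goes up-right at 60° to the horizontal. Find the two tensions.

ΣF_x = 0: −T_L·cos69° + T_R·cos60° = 0 → T_R = 0.716736·T_L.
ΣF_y = 0: T_L·sin69° + T_R·sin60° = 440.
Substitute: T_L·(0.93358 + 0.716736·0.866025) = 440 → T_L = 283.087 ≈ 283.1 lb.
Then T_R = 0.716736 × 283.087 = 202.9 lb.

T_L = 283.1 lb, T_R = 202.9 lb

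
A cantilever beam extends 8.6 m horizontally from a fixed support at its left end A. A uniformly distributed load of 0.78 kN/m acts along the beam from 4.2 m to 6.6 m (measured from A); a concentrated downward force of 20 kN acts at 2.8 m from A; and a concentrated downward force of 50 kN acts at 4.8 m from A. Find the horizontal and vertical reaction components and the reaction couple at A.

Resultant of the distributed load: 0.78 × 2.4 = 1.872 kN at 5.4 m from A.
ΣF_x = 0: A_x = 0.
ΣF_y = 0: A_y − 0.78·2.4 − 20 − 50 = 0 → A_y = 71.87 kN.
ΣM about A: M_A − (0.78·2.4)·5.4 − 20·2.8 − 50·4.8 = 0 → M_A = 306.1 kN·m.

A_x = 0, A_y = 71.87 kN, M_A = 306.1 kN·m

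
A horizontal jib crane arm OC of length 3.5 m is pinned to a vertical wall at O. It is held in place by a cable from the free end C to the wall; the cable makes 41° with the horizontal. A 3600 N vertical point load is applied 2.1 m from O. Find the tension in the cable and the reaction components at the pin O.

T = 3292 N, O_x = 2485 N, O_y = 1440 N

ΣM about O: T·sin41°·3.5 − 3600·2.1 = 0 → T = 7560/(3.5·0.656059) = 3292.39 ≈ 3292 N.
ΣF_x = 0: O_x − T·cos41° = 0 → O_x = 3292.39 × 0.75471 = 2485 N.
ΣF_y = 0: O_y + T·sin41° − 3600 = 0 → O_y = 3600 − 3292.39 × 0.656059 = 1440 N.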